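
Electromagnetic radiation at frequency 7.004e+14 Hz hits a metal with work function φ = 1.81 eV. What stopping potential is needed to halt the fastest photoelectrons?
1.0866 V

The stopping potential V_s satisfies: eV_s = KE_max

First, find KE_max using Einstein's equation:
E_photon = hf = (6.626×10⁻³⁴ J·s)(7.004e+14 Hz) = 2.8966 eV
KE_max = E_photon - φ = 2.8966 - 1.81 = 1.0866 eV

Since eV_s = KE_max:
V_s = KE_max/e = 1.0866 V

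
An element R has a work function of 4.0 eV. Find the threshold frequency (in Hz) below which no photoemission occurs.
9.6720e+14 Hz

The threshold frequency is when the photon energy equals the work function:
hf₀ = φ

Solving for f₀:
f₀ = φ/h = (4.0 eV × 1.602×10⁻¹⁹ J/eV) / (6.626×10⁻³⁴ J·s)
f₀ = 9.6720e+14 Hz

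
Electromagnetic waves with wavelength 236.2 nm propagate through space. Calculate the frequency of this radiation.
1.2692e+15 Hz

Using the wave equation: c = fλ

Solving for frequency:
f = c/λ = (3×10⁸ m/s) / (236.2×10⁻⁹ m)
f = 1.2692e+15 Hz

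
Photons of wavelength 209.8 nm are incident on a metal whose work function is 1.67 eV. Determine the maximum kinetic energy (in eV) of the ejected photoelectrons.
4.2396 eV

Using Einstein's photoelectric equation: KE_max = hf - φ = hc/λ - φ

First, calculate the photon energy:
E_photon = hc/λ = (6.626×10⁻³⁴ J·s)(3×10⁸ m/s) / (209.8×10⁻⁹ m)
E_photon = 5.9096 eV

Then, the maximum kinetic energy:
KE_max = E_photon - φ = 5.9096 eV - 1.67 eV = 4.2396 eV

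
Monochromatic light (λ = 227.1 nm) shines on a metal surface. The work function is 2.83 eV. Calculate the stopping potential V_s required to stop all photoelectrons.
2.6295 V

The stopping potential V_s satisfies: eV_s = KE_max

First, find KE_max using Einstein's equation:
E_photon = hc/λ = 5.4595 eV
KE_max = E_photon - φ = 5.4595 - 2.83 = 2.6295 eV

Since eV_s = KE_max:
V_s = KE_max/e = 2.6295 V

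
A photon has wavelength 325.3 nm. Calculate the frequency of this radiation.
9.2159e+14 Hz

Using the wave equation: c = fλ

Solving for frequency:
f = c/λ = (3×10⁸ m/s) / (325.3×10⁻⁹ m)
f = 9.2159e+14 Hz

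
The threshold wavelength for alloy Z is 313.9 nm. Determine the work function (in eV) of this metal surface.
3.95 eV

At the threshold wavelength, photon energy equals work function:
φ = hc/λ₀

Calculating:
φ = (6.626×10⁻³⁴ J·s)(3×10⁸ m/s) / (313.9×10⁻⁹ m)
φ = 3.95 eV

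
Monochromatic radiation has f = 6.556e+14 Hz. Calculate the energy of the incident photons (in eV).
2.7113 eV

Using E = hf:

E = hf = (6.626×10⁻³⁴ J·s)(6.556e+14 Hz)
E = 2.7113 eV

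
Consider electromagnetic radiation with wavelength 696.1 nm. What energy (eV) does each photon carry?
1.7811 eV

Using E = hf = hc/λ:

E = hc/λ = (6.626×10⁻³⁴ J·s)(3×10⁸ m/s) / (696.1×10⁻⁹ m)
E = 1.7811 eV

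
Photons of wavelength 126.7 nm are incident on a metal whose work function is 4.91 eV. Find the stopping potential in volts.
4.8757 V

The stopping potential V_s satisfies: eV_s = KE_max

First, find KE_max using Einstein's equation:
E_photon = hc/λ = 9.7857 eV
KE_max = E_photon - φ = 9.7857 - 4.91 = 4.8757 eV

Since eV_s = KE_max:
V_s = KE_max/e = 4.8757 V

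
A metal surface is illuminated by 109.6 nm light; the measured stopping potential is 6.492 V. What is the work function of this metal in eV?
4.82 eV

The stopping potential gives the maximum kinetic energy: KE_max = eV_s = 6.492 eV

From Einstein's photoelectric equation: KE_max = hc/λ - φ
Rearranging: φ = hc/λ - KE_max

Calculate photon energy:
E_photon = hc/λ = (6.626×10⁻³⁴ J·s)(3×10⁸ m/s) / (109.6×10⁻⁹ m) = 11.3124 eV

Therefore:
φ = 11.3124 - 6.492 = 4.82 eV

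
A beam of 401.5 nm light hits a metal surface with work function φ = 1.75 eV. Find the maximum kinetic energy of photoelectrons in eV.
1.3380 eV

Using Einstein's photoelectric equation: KE_max = hf - φ = hc/λ - φ

First, calculate the photon energy:
E_photon = hc/λ = (6.626×10⁻³⁴ J·s)(3×10⁸ m/s) / (401.5×10⁻⁹ m)
E_photon = 3.0880 eV

Then, the maximum kinetic energy:
KE_max = E_photon - φ = 3.0880 eV - 1.75 eV = 1.3380 eV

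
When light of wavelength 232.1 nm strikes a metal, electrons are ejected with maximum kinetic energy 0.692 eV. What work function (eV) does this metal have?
4.65 eV

From Einstein's photoelectric equation: KE_max = hf - φ = hc/λ - φ

Rearranging for φ:
φ = hc/λ - KE_max

Calculate photon energy:
E_photon = hc/λ = 5.3418 eV

Therefore:
φ = 5.3418 - 0.692 = 4.65 eV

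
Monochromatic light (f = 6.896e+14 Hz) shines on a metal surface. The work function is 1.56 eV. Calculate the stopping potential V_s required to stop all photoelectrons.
1.2920 V

The stopping potential V_s satisfies: eV_s = KE_max

First, find KE_max using Einstein's equation:
E_photon = hf = (6.626×10⁻³⁴ J·s)(6.896e+14 Hz) = 2.8520 eV
KE_max = E_photon - φ = 2.8520 - 1.56 = 1.2920 eV

Since eV_s = KE_max:
V_s = KE_max/e = 1.2920 V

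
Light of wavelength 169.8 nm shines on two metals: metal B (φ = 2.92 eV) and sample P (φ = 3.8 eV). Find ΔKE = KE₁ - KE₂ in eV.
0.8800 eV

Using KE_max = hc/λ - φ for each metal:

Photon energy: E = hc/λ = 7.3018 eV

For metal B (φ₁ = 2.92 eV):
KE₁ = E - φ₁ = 7.3018 - 2.92 = 4.3818 eV

For sample P (φ₂ = 3.8 eV):
KE₂ = E - φ₂ = 7.3018 - 3.8 = 3.5018 eV

Difference:
ΔKE = KE₁ - KE₂ = 4.3818 - 3.5018 = 0.8800 eV

Note: The difference equals the difference in work functions: 3.8 - 2.92 = 0.88 eV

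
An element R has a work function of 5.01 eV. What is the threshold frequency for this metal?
1.2114e+15 Hz

The threshold frequency is when the photon energy equals the work function:
hf₀ = φ

Solving for f₀:
f₀ = φ/h = (5.01 eV × 1.602×10⁻¹⁹ J/eV) / (6.626×10⁻³⁴ J·s)
f₀ = 1.2114e+15 Hz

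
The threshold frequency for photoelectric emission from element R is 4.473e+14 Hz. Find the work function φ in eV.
1.85 eV

At the threshold frequency, photon energy equals work function:
φ = hf₀

Calculating:
φ = (6.626×10⁻³⁴ J·s)(4.473e+14 Hz)
φ = 1.85 eV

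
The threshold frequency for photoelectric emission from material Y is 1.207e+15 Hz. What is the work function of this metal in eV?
4.99 eV

At the threshold frequency, photon energy equals work function:
φ = hf₀

Calculating:
φ = (6.626×10⁻³⁴ J·s)(1.207e+15 Hz)
φ = 4.99 eV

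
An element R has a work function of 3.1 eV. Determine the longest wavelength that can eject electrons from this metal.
399.95 nm

The threshold wavelength is when the photon energy equals the work function:
hc/λ₀ = φ

Solving for λ₀:
λ₀ = hc/φ = (6.626×10⁻³⁴ J·s)(3×10⁸ m/s) / (3.1 eV × 1.602×10⁻¹⁹ J/eV)
λ₀ = 399.95 nm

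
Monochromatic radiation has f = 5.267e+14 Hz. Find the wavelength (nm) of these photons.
569.19 nm

Using the wave equation: c = fλ

Solving for wavelength:
λ = c/f = (3×10⁸ m/s) / (5.267e+14 Hz)
λ = 569.19 nm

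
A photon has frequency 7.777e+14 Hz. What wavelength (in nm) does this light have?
385.49 nm

Using the wave equation: c = fλ

Solving for wavelength:
λ = c/f = (3×10⁸ m/s) / (7.777e+14 Hz)
λ = 385.49 nm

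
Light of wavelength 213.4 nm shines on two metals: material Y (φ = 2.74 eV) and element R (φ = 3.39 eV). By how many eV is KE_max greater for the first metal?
0.6500 eV

Using KE_max = hc/λ - φ for each metal:

Photon energy: E = hc/λ = 5.8099 eV

For material Y (φ₁ = 2.74 eV):
KE₁ = E - φ₁ = 5.8099 - 2.74 = 3.0699 eV

For element R (φ₂ = 3.39 eV):
KE₂ = E - φ₂ = 5.8099 - 3.39 = 2.4199 eV

Difference:
ΔKE = KE₁ - KE₂ = 3.0699 - 2.4199 = 0.6500 eV

Note: The difference equals the difference in work functions: 3.39 - 2.74 = 0.65 eV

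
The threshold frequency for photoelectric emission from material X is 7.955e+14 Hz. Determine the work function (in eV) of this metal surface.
3.29 eV

At the threshold frequency, photon energy equals work function:
φ = hf₀

Calculating:
φ = (6.626×10⁻³⁴ J·s)(7.955e+14 Hz)
φ = 3.29 eV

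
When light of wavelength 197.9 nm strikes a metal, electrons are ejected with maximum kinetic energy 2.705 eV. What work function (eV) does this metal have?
3.56 eV

From Einstein's photoelectric equation: KE_max = hf - φ = hc/λ - φ

Rearranging for φ:
φ = hc/λ - KE_max

Calculate photon energy:
E_photon = hc/λ = 6.2650 eV

Therefore:
φ = 6.2650 - 2.705 = 3.56 eV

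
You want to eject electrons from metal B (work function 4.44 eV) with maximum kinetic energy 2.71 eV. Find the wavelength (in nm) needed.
173.40 nm

From Einstein's equation: KE_max = hc/λ - φ

Rearranging for λ:
hc/λ = KE_max + φ
λ = hc/(KE_max + φ)

Required photon energy:
E_photon = KE_max + φ = 2.71 + 4.44 = 7.15 eV

Required wavelength:
λ = hc/E_photon = (6.626×10⁻³⁴)(3×10⁸) / (7.15 × 1.602×10⁻¹⁹)
λ = 173.40 nm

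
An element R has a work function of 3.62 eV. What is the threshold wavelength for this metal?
342.50 nm

The threshold wavelength is when the photon energy equals the work function:
hc/λ₀ = φ

Solving for λ₀:
λ₀ = hc/φ = (6.626×10⁻³⁴ J·s)(3×10⁸ m/s) / (3.62 eV × 1.602×10⁻¹⁹ J/eV)
λ₀ = 342.50 nm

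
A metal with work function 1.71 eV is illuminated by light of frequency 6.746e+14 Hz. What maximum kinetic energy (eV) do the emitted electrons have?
1.0799 eV

Using Einstein's photoelectric equation: KE_max = hf - φ

First, calculate the photon energy:
E_photon = hf = (6.626×10⁻³⁴ J·s)(6.746e+14 Hz)
E_photon = 2.7899 eV

Then, the maximum kinetic energy:
KE_max = E_photon - φ = 2.7899 eV - 1.71 eV = 1.0799 eV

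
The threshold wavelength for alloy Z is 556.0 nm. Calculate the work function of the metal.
2.23 eV

At the threshold wavelength, photon energy equals work function:
φ = hc/λ₀

Calculating:
φ = (6.626×10⁻³⁴ J·s)(3×10⁸ m/s) / (556.0×10⁻⁹ m)
φ = 2.23 eV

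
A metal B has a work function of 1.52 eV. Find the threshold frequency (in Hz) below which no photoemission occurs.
3.6753e+14 Hz

The threshold frequency is when the photon energy equals the work function:
hf₀ = φ

Solving for f₀:
f₀ = φ/h = (1.52 eV × 1.602×10⁻¹⁹ J/eV) / (6.626×10⁻³⁴ J·s)
f₀ = 3.6753e+14 Hz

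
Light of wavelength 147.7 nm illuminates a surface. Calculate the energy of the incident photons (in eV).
8.3943 eV

Using E = hf = hc/λ:

E = hc/λ = (6.626×10⁻³⁴ J·s)(3×10⁸ m/s) / (147.7×10⁻⁹ m)
E = 8.3943 eV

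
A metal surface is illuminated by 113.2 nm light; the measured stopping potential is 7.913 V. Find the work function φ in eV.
3.04 eV

The stopping potential gives the maximum kinetic energy: KE_max = eV_s = 7.913 eV

From Einstein's photoelectric equation: KE_max = hc/λ - φ
Rearranging: φ = hc/λ - KE_max

Calculate photon energy:
E_photon = hc/λ = (6.626×10⁻³⁴ J·s)(3×10⁸ m/s) / (113.2×10⁻⁹ m) = 10.9527 eV

Therefore:
φ = 10.9527 - 7.913 = 3.04 eV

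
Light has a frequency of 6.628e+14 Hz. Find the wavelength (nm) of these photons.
452.31 nm

Using the wave equation: c = fλ

Solving for wavelength:
λ = c/f = (3×10⁸ m/s) / (6.628e+14 Hz)
λ = 452.31 nm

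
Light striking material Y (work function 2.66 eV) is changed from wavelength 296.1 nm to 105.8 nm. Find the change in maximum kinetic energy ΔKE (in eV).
7.5315 eV

Using Einstein's equation: KE_max = hc/λ - φ

For λ₁ = 296.1 nm:
KE₁ = hc/λ₁ - φ = 4.1872 - 2.66 = 1.5272 eV

For λ₂ = 105.8 nm:
KE₂ = hc/λ₂ - φ = 11.7187 - 2.66 = 9.0587 eV

Change in KE:
ΔKE = KE₂ - KE₁ = 9.0587 - 1.5272 = 7.5315 eV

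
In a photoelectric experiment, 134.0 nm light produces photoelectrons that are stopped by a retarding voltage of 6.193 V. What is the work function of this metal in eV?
3.06 eV

The stopping potential gives the maximum kinetic energy: KE_max = eV_s = 6.193 eV

From Einstein's photoelectric equation: KE_max = hc/λ - φ
Rearranging: φ = hc/λ - KE_max

Calculate photon energy:
E_photon = hc/λ = (6.626×10⁻³⁴ J·s)(3×10⁸ m/s) / (134.0×10⁻⁹ m) = 9.2526 eV

Therefore:
φ = 9.2526 - 6.193 = 3.06 eV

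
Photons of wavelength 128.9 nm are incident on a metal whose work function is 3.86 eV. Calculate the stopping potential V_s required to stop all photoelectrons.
5.7586 V

The stopping potential V_s satisfies: eV_s = KE_max

First, find KE_max using Einstein's equation:
E_photon = hc/λ = 9.6186 eV
KE_max = E_photon - φ = 9.6186 - 3.86 = 5.7586 eV

Since eV_s = KE_max:
V_s = KE_max/e = 5.7586 V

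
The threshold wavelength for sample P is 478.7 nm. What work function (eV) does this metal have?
2.59 eV

At the threshold wavelength, photon energy equals work function:
φ = hc/λ₀

Calculating:
φ = (6.626×10⁻³⁴ J·s)(3×10⁸ m/s) / (478.7×10⁻⁹ m)
φ = 2.59 eV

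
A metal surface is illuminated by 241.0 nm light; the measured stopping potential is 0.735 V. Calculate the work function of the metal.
4.41 eV

The stopping potential gives the maximum kinetic energy: KE_max = eV_s = 0.735 eV

From Einstein's photoelectric equation: KE_max = hc/λ - φ
Rearranging: φ = hc/λ - KE_max

Calculate photon energy:
E_photon = hc/λ = (6.626×10⁻³⁴ J·s)(3×10⁸ m/s) / (241.0×10⁻⁹ m) = 5.1446 eV

Therefore:
φ = 5.1446 - 0.735 = 4.41 eV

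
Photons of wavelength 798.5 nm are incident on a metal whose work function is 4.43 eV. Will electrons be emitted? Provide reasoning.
No

For photoemission, the photon energy must exceed the work function.

Photon energy: E = hc/λ = 1.5527 eV
Work function: φ = 4.43 eV

Since E_photon (1.5527 eV) < φ (4.43 eV), photoemission will NOT occur.
The threshold wavelength is λ₀ = hc/φ = 279.9 nm.
Since 798.5 nm > 279.9 nm, the photons lack sufficient energy.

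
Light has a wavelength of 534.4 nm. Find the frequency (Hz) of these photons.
5.6099e+14 Hz

Using the wave equation: c = fλ

Solving for frequency:
f = c/λ = (3×10⁸ m/s) / (534.4×10⁻⁹ m)
f = 5.6099e+14 Hz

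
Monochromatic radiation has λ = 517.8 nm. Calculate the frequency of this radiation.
5.7897e+14 Hz

Using the wave equation: c = fλ

Solving for frequency:
f = c/λ = (3×10⁸ m/s) / (517.8×10⁻⁹ m)
f = 5.7897e+14 Hz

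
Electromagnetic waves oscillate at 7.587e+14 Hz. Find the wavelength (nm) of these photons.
395.14 nm

Using the wave equation: c = fλ

Solving for wavelength:
λ = c/f = (3×10⁸ m/s) / (7.587e+14 Hz)
λ = 395.14 nm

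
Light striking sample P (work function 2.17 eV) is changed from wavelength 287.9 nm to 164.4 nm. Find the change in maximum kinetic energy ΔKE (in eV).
3.2351 eV

Using Einstein's equation: KE_max = hc/λ - φ

For λ₁ = 287.9 nm:
KE₁ = hc/λ₁ - φ = 4.3065 - 2.17 = 2.1365 eV

For λ₂ = 164.4 nm:
KE₂ = hc/λ₂ - φ = 7.5416 - 2.17 = 5.3716 eV

Change in KE:
ΔKE = KE₂ - KE₁ = 5.3716 - 2.1365 = 3.2351 eV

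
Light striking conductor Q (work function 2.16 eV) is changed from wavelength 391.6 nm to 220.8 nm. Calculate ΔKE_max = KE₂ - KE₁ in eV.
2.4491 eV

Using Einstein's equation: KE_max = hc/λ - φ

For λ₁ = 391.6 nm:
KE₁ = hc/λ₁ - φ = 3.1661 - 2.16 = 1.0061 eV

For λ₂ = 220.8 nm:
KE₂ = hc/λ₂ - φ = 5.6152 - 2.16 = 3.4552 eV

Change in KE:
ΔKE = KE₂ - KE₁ = 3.4552 - 1.0061 = 2.4491 eV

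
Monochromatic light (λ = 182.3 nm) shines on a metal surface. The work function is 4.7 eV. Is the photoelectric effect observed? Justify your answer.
Yes

For photoemission, the photon energy must exceed the work function.

Photon energy: E = hc/λ = 6.8011 eV
Work function: φ = 4.7 eV

Since E_photon (6.8011 eV) > φ (4.7 eV), photoemission WILL occur.
The threshold wavelength is λ₀ = hc/φ = 263.8 nm.
Since 182.3 nm < 263.8 nm, the light has sufficient energy.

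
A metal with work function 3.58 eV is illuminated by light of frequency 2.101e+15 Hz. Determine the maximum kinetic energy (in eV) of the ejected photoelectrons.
5.1090 eV

Using Einstein's photoelectric equation: KE_max = hf - φ

First, calculate the photon energy:
E_photon = hf = (6.626×10⁻³⁴ J·s)(2.101e+15 Hz)
E_photon = 8.6890 eV

Then, the maximum kinetic energy:
KE_max = E_photon - φ = 8.6890 eV - 3.58 eV = 5.1090 eV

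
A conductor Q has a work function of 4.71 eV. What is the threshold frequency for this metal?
1.1389e+15 Hz

The threshold frequency is when the photon energy equals the work function:
hf₀ = φ

Solving for f₀:
f₀ = φ/h = (4.71 eV × 1.602×10⁻¹⁹ J/eV) / (6.626×10⁻³⁴ J·s)
f₀ = 1.1389e+15 Hz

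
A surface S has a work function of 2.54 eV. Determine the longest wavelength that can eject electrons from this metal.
488.13 nm

The threshold wavelength is when the photon energy equals the work function:
hc/λ₀ = φ

Solving for λ₀:
λ₀ = hc/φ = (6.626×10⁻³⁴ J·s)(3×10⁸ m/s) / (2.54 eV × 1.602×10⁻¹⁹ J/eV)
λ₀ = 488.13 nm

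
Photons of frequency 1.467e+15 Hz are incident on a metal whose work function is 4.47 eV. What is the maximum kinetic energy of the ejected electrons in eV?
1.5970 eV

Using Einstein's photoelectric equation: KE_max = hf - φ

First, calculate the photon energy:
E_photon = hf = (6.626×10⁻³⁴ J·s)(1.467e+15 Hz)
E_photon = 6.0670 eV

Then, the maximum kinetic energy:
KE_max = E_photon - φ = 6.0670 eV - 4.47 eV = 1.5970 eV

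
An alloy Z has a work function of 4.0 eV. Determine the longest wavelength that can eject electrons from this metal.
309.96 nm

The threshold wavelength is when the photon energy equals the work function:
hc/λ₀ = φ

Solving for λ₀:
λ₀ = hc/φ = (6.626×10⁻³⁴ J·s)(3×10⁸ m/s) / (4.0 eV × 1.602×10⁻¹⁹ J/eV)
λ₀ = 309.96 nm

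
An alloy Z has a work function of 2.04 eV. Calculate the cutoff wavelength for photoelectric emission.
607.77 nm

The threshold wavelength is when the photon energy equals the work function:
hc/λ₀ = φ

Solving for λ₀:
λ₀ = hc/φ = (6.626×10⁻³⁴ J·s)(3×10⁸ m/s) / (2.04 eV × 1.602×10⁻¹⁹ J/eV)
λ₀ = 607.77 nm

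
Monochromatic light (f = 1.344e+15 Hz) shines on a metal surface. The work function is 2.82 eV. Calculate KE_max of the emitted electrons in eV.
2.7383 eV

Using Einstein's photoelectric equation: KE_max = hf - φ

First, calculate the photon energy:
E_photon = hf = (6.626×10⁻³⁴ J·s)(1.344e+15 Hz)
E_photon = 5.5583 eV

Then, the maximum kinetic energy:
KE_max = E_photon - φ = 5.5583 eV - 2.82 eV = 2.7383 eV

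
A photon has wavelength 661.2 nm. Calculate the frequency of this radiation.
4.5341e+14 Hz

Using the wave equation: c = fλ

Solving for frequency:
f = c/λ = (3×10⁸ m/s) / (661.2×10⁻⁹ m)
f = 4.5341e+14 Hz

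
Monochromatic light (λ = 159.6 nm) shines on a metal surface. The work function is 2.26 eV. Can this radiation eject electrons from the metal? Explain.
Yes

For photoemission, the photon energy must exceed the work function.

Photon energy: E = hc/λ = 7.7684 eV
Work function: φ = 2.26 eV

Since E_photon (7.7684 eV) > φ (2.26 eV), photoemission WILL occur.
The threshold wavelength is λ₀ = hc/φ = 548.6 nm.
Since 159.6 nm < 548.6 nm, the light has sufficient energy.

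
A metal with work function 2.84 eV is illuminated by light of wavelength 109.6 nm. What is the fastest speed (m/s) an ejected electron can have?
1.7264e+06 m/s

First, find the maximum kinetic energy:
E_photon = hc/λ = 11.3124 eV
KE_max = E_photon - φ = 11.3124 - 2.84 = 8.4724 eV

Convert to Joules: KE_max = 8.4724 × 1.602×10⁻¹⁹ J = 1.3574e-18 J

Then use KE = ½mv² to find velocity:
v = √(2·KE/m) = √(2 × 1.3574e-18 J / 9.109e-31 kg)
v = 1.7264e+06 m/s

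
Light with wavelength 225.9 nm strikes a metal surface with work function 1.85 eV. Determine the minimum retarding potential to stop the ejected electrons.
3.6385 V

The stopping potential V_s satisfies: eV_s = KE_max

First, find KE_max using Einstein's equation:
E_photon = hc/λ = 5.4885 eV
KE_max = E_photon - φ = 5.4885 - 1.85 = 3.6385 eV

Since eV_s = KE_max:
V_s = KE_max/e = 3.6385 V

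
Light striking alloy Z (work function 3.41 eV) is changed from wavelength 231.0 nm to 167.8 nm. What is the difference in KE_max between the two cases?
2.0215 eV

Using Einstein's equation: KE_max = hc/λ - φ

For λ₁ = 231.0 nm:
KE₁ = hc/λ₁ - φ = 5.3673 - 3.41 = 1.9573 eV

For λ₂ = 167.8 nm:
KE₂ = hc/λ₂ - φ = 7.3888 - 3.41 = 3.9788 eV

Change in KE:
ΔKE = KE₂ - KE₁ = 3.9788 - 1.9573 = 2.0215 eV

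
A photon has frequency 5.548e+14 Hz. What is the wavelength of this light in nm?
540.36 nm

Using the wave equation: c = fλ

Solving for wavelength:
λ = c/f = (3×10⁸ m/s) / (5.548e+14 Hz)
λ = 540.36 nm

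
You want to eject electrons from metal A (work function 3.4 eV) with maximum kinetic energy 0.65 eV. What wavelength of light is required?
306.13 nm

From Einstein's equation: KE_max = hc/λ - φ

Rearranging for λ:
hc/λ = KE_max + φ
λ = hc/(KE_max + φ)

Required photon energy:
E_photon = KE_max + φ = 0.65 + 3.4 = 4.05 eV

Required wavelength:
λ = hc/E_photon = (6.626×10⁻³⁴)(3×10⁸) / (4.05 × 1.602×10⁻¹⁹)
λ = 306.13 nm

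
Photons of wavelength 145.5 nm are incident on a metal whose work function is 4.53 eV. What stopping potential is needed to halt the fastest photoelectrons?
3.9913 V

The stopping potential V_s satisfies: eV_s = KE_max

First, find KE_max using Einstein's equation:
E_photon = hc/λ = 8.5213 eV
KE_max = E_photon - φ = 8.5213 - 4.53 = 3.9913 eV

Since eV_s = KE_max:
V_s = KE_max/e = 3.9913 V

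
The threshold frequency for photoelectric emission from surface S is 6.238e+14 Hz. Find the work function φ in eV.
2.58 eV

At the threshold frequency, photon energy equals work function:
φ = hf₀

Calculating:
φ = (6.626×10⁻³⁴ J·s)(6.238e+14 Hz)
φ = 2.58 eV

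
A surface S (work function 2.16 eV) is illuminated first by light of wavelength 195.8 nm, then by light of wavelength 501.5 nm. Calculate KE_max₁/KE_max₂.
13.3609

Using Einstein's equation: KE_max = hc/λ - φ

For λ₁ = 195.8 nm:
E₁ = hc/λ₁ = 6.3322 eV
KE₁ = E₁ - φ = 6.3322 - 2.16 = 4.1722 eV

For λ₂ = 501.5 nm:
E₂ = hc/λ₂ = 2.4723 eV
KE₂ = E₂ - φ = 2.4723 - 2.16 = 0.3123 eV

Ratio: KE₁/KE₂ = 4.1722/0.3123 = 13.3609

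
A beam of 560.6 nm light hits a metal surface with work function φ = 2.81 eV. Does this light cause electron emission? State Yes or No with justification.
No

For photoemission, the photon energy must exceed the work function.

Photon energy: E = hc/λ = 2.2116 eV
Work function: φ = 2.81 eV

Since E_photon (2.2116 eV) < φ (2.81 eV), photoemission will NOT occur.
The threshold wavelength is λ₀ = hc/φ = 441.2 nm.
Since 560.6 nm > 441.2 nm, the photons lack sufficient energy.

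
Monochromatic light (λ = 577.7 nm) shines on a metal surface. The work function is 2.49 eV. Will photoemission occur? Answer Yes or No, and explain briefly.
No

For photoemission, the photon energy must exceed the work function.

Photon energy: E = hc/λ = 2.1462 eV
Work function: φ = 2.49 eV

Since E_photon (2.1462 eV) < φ (2.49 eV), photoemission will NOT occur.
The threshold wavelength is λ₀ = hc/φ = 497.9 nm.
Since 577.7 nm > 497.9 nm, the photons lack sufficient energy.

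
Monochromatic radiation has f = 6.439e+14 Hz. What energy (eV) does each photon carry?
2.6630 eV

Using E = hf:

E = hf = (6.626×10⁻³⁴ J·s)(6.439e+14 Hz)
E = 2.6630 eV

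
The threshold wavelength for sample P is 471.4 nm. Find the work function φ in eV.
2.63 eV

At the threshold wavelength, photon energy equals work function:
φ = hc/λ₀

Calculating:
φ = (6.626×10⁻³⁴ J·s)(3×10⁸ m/s) / (471.4×10⁻⁹ m)
φ = 2.63 eV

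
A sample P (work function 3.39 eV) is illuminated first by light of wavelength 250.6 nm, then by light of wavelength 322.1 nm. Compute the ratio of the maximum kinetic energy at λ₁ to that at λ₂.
3.3914

Using Einstein's equation: KE_max = hc/λ - φ

For λ₁ = 250.6 nm:
E₁ = hc/λ₁ = 4.9475 eV
KE₁ = E₁ - φ = 4.9475 - 3.39 = 1.5575 eV

For λ₂ = 322.1 nm:
E₂ = hc/λ₂ = 3.8492 eV
KE₂ = E₂ - φ = 3.8492 - 3.39 = 0.4592 eV

Ratio: KE₁/KE₂ = 1.5575/0.4592 = 3.3914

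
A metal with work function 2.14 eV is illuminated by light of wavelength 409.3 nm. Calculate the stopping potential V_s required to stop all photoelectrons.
0.8892 V

The stopping potential V_s satisfies: eV_s = KE_max

First, find KE_max using Einstein's equation:
E_photon = hc/λ = 3.0292 eV
KE_max = E_photon - φ = 3.0292 - 2.14 = 0.8892 eV

Since eV_s = KE_max:
V_s = KE_max/e = 0.8892 V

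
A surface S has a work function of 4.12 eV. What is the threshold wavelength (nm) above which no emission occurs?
300.93 nm

The threshold wavelength is when the photon energy equals the work function:
hc/λ₀ = φ

Solving for λ₀:
λ₀ = hc/φ = (6.626×10⁻³⁴ J·s)(3×10⁸ m/s) / (4.12 eV × 1.602×10⁻¹⁹ J/eV)
λ₀ = 300.93 nm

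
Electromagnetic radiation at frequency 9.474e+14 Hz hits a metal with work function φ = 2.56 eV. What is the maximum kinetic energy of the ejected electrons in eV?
1.3581 eV

Using Einstein's photoelectric equation: KE_max = hf - φ

First, calculate the photon energy:
E_photon = hf = (6.626×10⁻³⁴ J·s)(9.474e+14 Hz)
E_photon = 3.9181 eV

Then, the maximum kinetic energy:
KE_max = E_photon - φ = 3.9181 eV - 2.56 eV = 1.3581 eV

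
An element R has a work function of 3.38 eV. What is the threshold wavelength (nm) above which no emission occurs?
366.82 nm

The threshold wavelength is when the photon energy equals the work function:
hc/λ₀ = φ

Solving for λ₀:
λ₀ = hc/φ = (6.626×10⁻³⁴ J·s)(3×10⁸ m/s) / (3.38 eV × 1.602×10⁻¹⁹ J/eV)
λ₀ = 366.82 nm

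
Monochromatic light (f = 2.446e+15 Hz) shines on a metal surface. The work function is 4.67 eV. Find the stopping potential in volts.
5.4458 V

The stopping potential V_s satisfies: eV_s = KE_max

First, find KE_max using Einstein's equation:
E_photon = hf = (6.626×10⁻³⁴ J·s)(2.446e+15 Hz) = 10.1158 eV
KE_max = E_photon - φ = 10.1158 - 4.67 = 5.4458 eV

Since eV_s = KE_max:
V_s = KE_max/e = 5.4458 V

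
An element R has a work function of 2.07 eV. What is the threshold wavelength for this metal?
598.96 nm

The threshold wavelength is when the photon energy equals the work function:
hc/λ₀ = φ

Solving for λ₀:
λ₀ = hc/φ = (6.626×10⁻³⁴ J·s)(3×10⁸ m/s) / (2.07 eV × 1.602×10⁻¹⁹ J/eV)
λ₀ = 598.96 nm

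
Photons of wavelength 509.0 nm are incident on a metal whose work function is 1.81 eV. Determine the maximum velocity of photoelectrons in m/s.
4.6920e+05 m/s

First, find the maximum kinetic energy:
E_photon = hc/λ = 2.4358 eV
KE_max = E_photon - φ = 2.4358 - 1.81 = 0.6258 eV

Convert to Joules: KE_max = 0.6258 × 1.602×10⁻¹⁹ J = 1.0027e-19 J

Then use KE = ½mv² to find velocity:
v = √(2·KE/m) = √(2 × 1.0027e-19 J / 9.109e-31 kg)
v = 4.6920e+05 m/s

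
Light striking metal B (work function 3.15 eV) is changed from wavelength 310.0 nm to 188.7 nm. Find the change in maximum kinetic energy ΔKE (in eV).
2.5709 eV

Using Einstein's equation: KE_max = hc/λ - φ

For λ₁ = 310.0 nm:
KE₁ = hc/λ₁ - φ = 3.9995 - 3.15 = 0.8495 eV

For λ₂ = 188.7 nm:
KE₂ = hc/λ₂ - φ = 6.5704 - 3.15 = 3.4204 eV

Change in KE:
ΔKE = KE₂ - KE₁ = 3.4204 - 0.8495 = 2.5709 eV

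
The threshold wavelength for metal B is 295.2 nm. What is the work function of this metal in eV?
4.20 eV

At the threshold wavelength, photon energy equals work function:
φ = hc/λ₀

Calculating:
φ = (6.626×10⁻³⁴ J·s)(3×10⁸ m/s) / (295.2×10⁻⁹ m)
φ = 4.20 eV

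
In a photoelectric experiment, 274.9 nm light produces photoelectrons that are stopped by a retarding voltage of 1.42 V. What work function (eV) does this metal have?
3.09 eV

The stopping potential gives the maximum kinetic energy: KE_max = eV_s = 1.42 eV

From Einstein's photoelectric equation: KE_max = hc/λ - φ
Rearranging: φ = hc/λ - KE_max

Calculate photon energy:
E_photon = hc/λ = (6.626×10⁻³⁴ J·s)(3×10⁸ m/s) / (274.9×10⁻⁹ m) = 4.5102 eV

Therefore:
φ = 4.5102 - 1.42 = 3.09 eV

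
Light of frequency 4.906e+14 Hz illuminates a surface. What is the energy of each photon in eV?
2.0290 eV

Using E = hf:

E = hf = (6.626×10⁻³⁴ J·s)(4.906e+14 Hz)
E = 2.0290 eV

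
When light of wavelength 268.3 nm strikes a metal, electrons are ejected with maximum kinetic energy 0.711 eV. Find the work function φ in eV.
3.91 eV

From Einstein's photoelectric equation: KE_max = hf - φ = hc/λ - φ

Rearranging for φ:
φ = hc/λ - KE_max

Calculate photon energy:
E_photon = hc/λ = 4.6211 eV

Therefore:
φ = 4.6211 - 0.711 = 3.91 eV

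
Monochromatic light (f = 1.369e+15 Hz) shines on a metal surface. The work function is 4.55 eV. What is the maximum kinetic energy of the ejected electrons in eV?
1.1117 eV

Using Einstein's photoelectric equation: KE_max = hf - φ

First, calculate the photon energy:
E_photon = hf = (6.626×10⁻³⁴ J·s)(1.369e+15 Hz)
E_photon = 5.6617 eV

Then, the maximum kinetic energy:
KE_max = E_photon - φ = 5.6617 eV - 4.55 eV = 1.1117 eV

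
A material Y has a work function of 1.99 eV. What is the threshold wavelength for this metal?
623.04 nm

The threshold wavelength is when the photon energy equals the work function:
hc/λ₀ = φ

Solving for λ₀:
λ₀ = hc/φ = (6.626×10⁻³⁴ J·s)(3×10⁸ m/s) / (1.99 eV × 1.602×10⁻¹⁹ J/eV)
λ₀ = 623.04 nm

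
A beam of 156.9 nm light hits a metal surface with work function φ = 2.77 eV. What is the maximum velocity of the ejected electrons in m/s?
1.3436e+06 m/s

First, find the maximum kinetic energy:
E_photon = hc/λ = 7.9021 eV
KE_max = E_photon - φ = 7.9021 - 2.77 = 5.1321 eV

Convert to Joules: KE_max = 5.1321 × 1.602×10⁻¹⁹ J = 8.2226e-19 J

Then use KE = ½mv² to find velocity:
v = √(2·KE/m) = √(2 × 8.2226e-19 J / 9.109e-31 kg)
v = 1.3436e+06 m/s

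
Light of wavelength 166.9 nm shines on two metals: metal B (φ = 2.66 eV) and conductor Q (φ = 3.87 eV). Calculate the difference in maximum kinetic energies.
1.2100 eV

Using KE_max = hc/λ - φ for each metal:

Photon energy: E = hc/λ = 7.4287 eV

For metal B (φ₁ = 2.66 eV):
KE₁ = E - φ₁ = 7.4287 - 2.66 = 4.7687 eV

For conductor Q (φ₂ = 3.87 eV):
KE₂ = E - φ₂ = 7.4287 - 3.87 = 3.5587 eV

Difference:
ΔKE = KE₁ - KE₂ = 4.7687 - 3.5587 = 1.2100 eV

Note: The difference equals the difference in work functions: 3.87 - 2.66 = 1.21 eV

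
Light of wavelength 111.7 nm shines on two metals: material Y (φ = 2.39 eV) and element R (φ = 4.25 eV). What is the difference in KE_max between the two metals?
1.8600 eV

Using KE_max = hc/λ - φ for each metal:

Photon energy: E = hc/λ = 11.0997 eV

For material Y (φ₁ = 2.39 eV):
KE₁ = E - φ₁ = 11.0997 - 2.39 = 8.7097 eV

For element R (φ₂ = 4.25 eV):
KE₂ = E - φ₂ = 11.0997 - 4.25 = 6.8497 eV

Difference:
ΔKE = KE₁ - KE₂ = 8.7097 - 6.8497 = 1.8600 eV

Note: The difference equals the difference in work functions: 4.25 - 2.39 = 1.86 eV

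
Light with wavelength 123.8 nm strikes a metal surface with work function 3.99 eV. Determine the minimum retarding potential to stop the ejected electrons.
6.0249 V

The stopping potential V_s satisfies: eV_s = KE_max

First, find KE_max using Einstein's equation:
E_photon = hc/λ = 10.0149 eV
KE_max = E_photon - φ = 10.0149 - 3.99 = 6.0249 eV

Since eV_s = KE_max:
V_s = KE_max/e = 6.0249 V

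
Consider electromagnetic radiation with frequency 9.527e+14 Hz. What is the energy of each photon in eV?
3.9401 eV

Using E = hf:

E = hf = (6.626×10⁻³⁴ J·s)(9.527e+14 Hz)
E = 3.9401 eV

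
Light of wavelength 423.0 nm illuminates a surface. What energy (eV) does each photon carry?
2.9311 eV

Using E = hf = hc/λ:

E = hc/λ = (6.626×10⁻³⁴ J·s)(3×10⁸ m/s) / (423.0×10⁻⁹ m)
E = 2.9311 eV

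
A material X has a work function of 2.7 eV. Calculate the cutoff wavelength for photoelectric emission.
459.20 nm

The threshold wavelength is when the photon energy equals the work function:
hc/λ₀ = φ

Solving for λ₀:
λ₀ = hc/φ = (6.626×10⁻³⁴ J·s)(3×10⁸ m/s) / (2.7 eV × 1.602×10⁻¹⁹ J/eV)
λ₀ = 459.20 nm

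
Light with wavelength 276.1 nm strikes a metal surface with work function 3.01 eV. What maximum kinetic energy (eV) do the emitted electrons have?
1.4806 eV

Using Einstein's photoelectric equation: KE_max = hf - φ = hc/λ - φ

First, calculate the photon energy:
E_photon = hc/λ = (6.626×10⁻³⁴ J·s)(3×10⁸ m/s) / (276.1×10⁻⁹ m)
E_photon = 4.4906 eV

Then, the maximum kinetic energy:
KE_max = E_photon - φ = 4.4906 eV - 3.01 eV = 1.4806 eV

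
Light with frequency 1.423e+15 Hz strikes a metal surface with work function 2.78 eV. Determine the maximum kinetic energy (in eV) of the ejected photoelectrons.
3.1051 eV

Using Einstein's photoelectric equation: KE_max = hf - φ

First, calculate the photon energy:
E_photon = hf = (6.626×10⁻³⁴ J·s)(1.423e+15 Hz)
E_photon = 5.8851 eV

Then, the maximum kinetic energy:
KE_max = E_photon - φ = 5.8851 eV - 2.78 eV = 3.1051 eV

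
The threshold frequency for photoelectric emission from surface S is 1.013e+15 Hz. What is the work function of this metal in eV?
4.19 eV

At the threshold frequency, photon energy equals work function:
φ = hf₀

Calculating:
φ = (6.626×10⁻³⁴ J·s)(1.013e+15 Hz)
φ = 4.19 eV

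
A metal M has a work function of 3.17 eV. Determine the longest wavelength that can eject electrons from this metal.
391.12 nm

The threshold wavelength is when the photon energy equals the work function:
hc/λ₀ = φ

Solving for λ₀:
λ₀ = hc/φ = (6.626×10⁻³⁴ J·s)(3×10⁸ m/s) / (3.17 eV × 1.602×10⁻¹⁹ J/eV)
λ₀ = 391.12 nm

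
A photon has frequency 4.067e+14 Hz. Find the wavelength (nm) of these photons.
737.13 nm

Using the wave equation: c = fλ

Solving for wavelength:
λ = c/f = (3×10⁸ m/s) / (4.067e+14 Hz)
λ = 737.13 nm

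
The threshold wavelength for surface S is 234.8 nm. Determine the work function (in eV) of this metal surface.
5.28 eV

At the threshold wavelength, photon energy equals work function:
φ = hc/λ₀

Calculating:
φ = (6.626×10⁻³⁴ J·s)(3×10⁸ m/s) / (234.8×10⁻⁹ m)
φ = 5.28 eV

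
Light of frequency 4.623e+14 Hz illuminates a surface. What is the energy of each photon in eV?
1.9119 eV

Using E = hf:

E = hf = (6.626×10⁻³⁴ J·s)(4.623e+14 Hz)
E = 1.9119 eV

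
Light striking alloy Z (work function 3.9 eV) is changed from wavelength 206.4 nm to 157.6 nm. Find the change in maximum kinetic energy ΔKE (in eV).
1.8600 eV

Using Einstein's equation: KE_max = hc/λ - φ

For λ₁ = 206.4 nm:
KE₁ = hc/λ₁ - φ = 6.0070 - 3.9 = 2.1070 eV

For λ₂ = 157.6 nm:
KE₂ = hc/λ₂ - φ = 7.8670 - 3.9 = 3.9670 eV

Change in KE:
ΔKE = KE₂ - KE₁ = 3.9670 - 2.1070 = 1.8600 eV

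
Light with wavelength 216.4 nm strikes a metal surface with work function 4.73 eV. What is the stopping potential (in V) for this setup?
0.9994 V

The stopping potential V_s satisfies: eV_s = KE_max

First, find KE_max using Einstein's equation:
E_photon = hc/λ = 5.7294 eV
KE_max = E_photon - φ = 5.7294 - 4.73 = 0.9994 eV

Since eV_s = KE_max:
V_s = KE_max/e = 0.9994 V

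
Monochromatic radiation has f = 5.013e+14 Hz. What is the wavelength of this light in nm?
598.03 nm

Using the wave equation: c = fλ

Solving for wavelength:
λ = c/f = (3×10⁸ m/s) / (5.013e+14 Hz)
λ = 598.03 nm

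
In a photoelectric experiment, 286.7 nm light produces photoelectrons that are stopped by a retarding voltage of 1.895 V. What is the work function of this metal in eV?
2.43 eV

The stopping potential gives the maximum kinetic energy: KE_max = eV_s = 1.895 eV

From Einstein's photoelectric equation: KE_max = hc/λ - φ
Rearranging: φ = hc/λ - KE_max

Calculate photon energy:
E_photon = hc/λ = (6.626×10⁻³⁴ J·s)(3×10⁸ m/s) / (286.7×10⁻⁹ m) = 4.3245 eV

Therefore:
φ = 4.3245 - 1.895 = 2.43 eV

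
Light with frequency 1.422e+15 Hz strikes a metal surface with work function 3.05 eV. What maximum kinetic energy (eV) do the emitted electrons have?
2.8309 eV

Using Einstein's photoelectric equation: KE_max = hf - φ

First, calculate the photon energy:
E_photon = hf = (6.626×10⁻³⁴ J·s)(1.422e+15 Hz)
E_photon = 5.8809 eV

Then, the maximum kinetic energy:
KE_max = E_photon - φ = 5.8809 eV - 3.05 eV = 2.8309 eV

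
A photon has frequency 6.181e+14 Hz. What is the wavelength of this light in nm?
485.02 nm

Using the wave equation: c = fλ

Solving for wavelength:
λ = c/f = (3×10⁸ m/s) / (6.181e+14 Hz)
λ = 485.02 nm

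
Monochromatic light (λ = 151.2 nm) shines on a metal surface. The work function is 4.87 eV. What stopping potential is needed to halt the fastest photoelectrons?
3.3300 V

The stopping potential V_s satisfies: eV_s = KE_max

First, find KE_max using Einstein's equation:
E_photon = hc/λ = 8.2000 eV
KE_max = E_photon - φ = 8.2000 - 4.87 = 3.3300 eV

Since eV_s = KE_max:
V_s = KE_max/e = 3.3300 V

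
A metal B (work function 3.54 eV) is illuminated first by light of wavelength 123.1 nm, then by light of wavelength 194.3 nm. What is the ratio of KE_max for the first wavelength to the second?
2.2991

Using Einstein's equation: KE_max = hc/λ - φ

For λ₁ = 123.1 nm:
E₁ = hc/λ₁ = 10.0718 eV
KE₁ = E₁ - φ = 10.0718 - 3.54 = 6.5318 eV

For λ₂ = 194.3 nm:
E₂ = hc/λ₂ = 6.3811 eV
KE₂ = E₂ - φ = 6.3811 - 3.54 = 2.8411 eV

Ratio: KE₁/KE₂ = 6.5318/2.8411 = 2.2991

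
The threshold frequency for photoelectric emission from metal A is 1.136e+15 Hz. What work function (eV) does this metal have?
4.70 eV

At the threshold frequency, photon energy equals work function:
φ = hf₀

Calculating:
φ = (6.626×10⁻³⁴ J·s)(1.136e+15 Hz)
φ = 4.70 eV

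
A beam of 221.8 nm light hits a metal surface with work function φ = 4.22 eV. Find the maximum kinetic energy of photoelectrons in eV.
1.3699 eV

Using Einstein's photoelectric equation: KE_max = hf - φ = hc/λ - φ

First, calculate the photon energy:
E_photon = hc/λ = (6.626×10⁻³⁴ J·s)(3×10⁸ m/s) / (221.8×10⁻⁹ m)
E_photon = 5.5899 eV

Then, the maximum kinetic energy:
KE_max = E_photon - φ = 5.5899 eV - 4.22 eV = 1.3699 eV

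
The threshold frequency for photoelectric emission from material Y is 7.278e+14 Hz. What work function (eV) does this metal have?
3.01 eV

At the threshold frequency, photon energy equals work function:
φ = hf₀

Calculating:
φ = (6.626×10⁻³⁴ J·s)(7.278e+14 Hz)
φ = 3.01 eV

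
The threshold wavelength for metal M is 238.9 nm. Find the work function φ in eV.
5.19 eV

At the threshold wavelength, photon energy equals work function:
φ = hc/λ₀

Calculating:
φ = (6.626×10⁻³⁴ J·s)(3×10⁸ m/s) / (238.9×10⁻⁹ m)
φ = 5.19 eV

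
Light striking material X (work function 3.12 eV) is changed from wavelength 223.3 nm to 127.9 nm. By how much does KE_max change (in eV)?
4.1415 eV

Using Einstein's equation: KE_max = hc/λ - φ

For λ₁ = 223.3 nm:
KE₁ = hc/λ₁ - φ = 5.5524 - 3.12 = 2.4324 eV

For λ₂ = 127.9 nm:
KE₂ = hc/λ₂ - φ = 9.6938 - 3.12 = 6.5738 eV

Change in KE:
ΔKE = KE₂ - KE₁ = 6.5738 - 2.4324 = 4.1415 eV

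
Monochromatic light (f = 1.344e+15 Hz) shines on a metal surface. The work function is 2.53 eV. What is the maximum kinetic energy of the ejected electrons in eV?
3.0283 eV

Using Einstein's photoelectric equation: KE_max = hf - φ

First, calculate the photon energy:
E_photon = hf = (6.626×10⁻³⁴ J·s)(1.344e+15 Hz)
E_photon = 5.5583 eV

Then, the maximum kinetic energy:
KE_max = E_photon - φ = 5.5583 eV - 2.53 eV = 3.0283 eV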